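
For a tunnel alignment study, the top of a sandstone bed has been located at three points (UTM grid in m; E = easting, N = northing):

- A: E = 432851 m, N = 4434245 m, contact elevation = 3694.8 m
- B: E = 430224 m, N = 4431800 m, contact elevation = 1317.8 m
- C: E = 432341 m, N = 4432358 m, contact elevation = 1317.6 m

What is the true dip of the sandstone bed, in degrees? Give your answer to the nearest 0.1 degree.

Let the plane be z = a·E + b·N + c.
B−A: −2627a − 2445b = −2377;  C−A: −510a − 1887b = −2377.2.
Solving gives a = −0.35762, b = 1.35643.
Gradient magnitude |∇z| = √(a² + b²) = √(0.12789 + 1.83991) = 1.40278.
True dip = arctan(1.40278) = 54.5°, dipping toward SSE (azimuth ≈ 165°).

54.5°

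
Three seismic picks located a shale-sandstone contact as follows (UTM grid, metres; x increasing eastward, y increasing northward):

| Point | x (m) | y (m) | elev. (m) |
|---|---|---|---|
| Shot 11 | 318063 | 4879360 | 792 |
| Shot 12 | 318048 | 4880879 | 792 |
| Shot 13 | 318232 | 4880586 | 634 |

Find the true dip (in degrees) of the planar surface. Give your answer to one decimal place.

41.1°

Two edge vectors: Shot 11→Shot 12 = (-15, 1519, 0), Shot 11→Shot 13 = (169, 1226, -158).
Normal n = (Shot 11→Shot 12) × (Shot 11→Shot 13) = (-240002, -2370, -275101).
So ∂z/∂x = −n_x/n_z = −0.87241 and ∂z/∂y = −n_y/n_z = −0.00862.
Gradient magnitude |∇z| = √(a² + b²) = √(0.76111 + 0.00007) = 0.87246.
True dip = arctan(0.87246) = 41.1°, dipping toward E (azimuth ≈ 089°).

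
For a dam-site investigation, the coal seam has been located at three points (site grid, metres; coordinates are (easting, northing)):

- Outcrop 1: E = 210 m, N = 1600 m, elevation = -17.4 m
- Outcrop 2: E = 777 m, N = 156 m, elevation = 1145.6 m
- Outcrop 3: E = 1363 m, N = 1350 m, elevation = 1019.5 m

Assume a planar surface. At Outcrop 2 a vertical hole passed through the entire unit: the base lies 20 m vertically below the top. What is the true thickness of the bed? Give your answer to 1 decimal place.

14.6 m

Let the plane be z = a·E + b·N + c.
Outcrop 2−Outcrop 1: 567a − 1444b = 1163;  Outcrop 3−Outcrop 1: 1153a − 250b = 1036.9.
Solving gives a = 0.79211, b = −0.49437.
|∇z| = √(a²+b²) = 0.93373, so dip δ = arctan(0.93373) = 43.04°.
True thickness = vertical thickness × cos δ = 20 × cos 43.04° = 14.6 m.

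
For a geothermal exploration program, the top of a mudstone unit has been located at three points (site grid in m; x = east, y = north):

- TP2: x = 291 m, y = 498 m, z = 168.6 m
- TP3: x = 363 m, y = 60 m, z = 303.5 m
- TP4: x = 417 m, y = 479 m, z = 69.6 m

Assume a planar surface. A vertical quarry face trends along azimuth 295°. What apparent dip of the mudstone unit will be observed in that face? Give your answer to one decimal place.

Two edge vectors: TP2→TP3 = (72, -438, 134.9), TP2→TP4 = (126, -19, -99).
Normal n = (TP2→TP3) × (TP2→TP4) = (45925.1, 24125.4, 53820).
So ∂z/∂x = −n_x/n_z = −0.85331 and ∂z/∂y = −n_y/n_z = −0.44826.
Unit vector along 295° is (sin 295°, cos 295°) = (-0.9063, 0.4226).
Slope in that direction = a·(-0.9063) + b·(0.4226) = 0.58392.
Apparent dip = arctan|0.58392| = 30.3° (true dip is 43.9°, so apparent ≤ true as expected).

30.3°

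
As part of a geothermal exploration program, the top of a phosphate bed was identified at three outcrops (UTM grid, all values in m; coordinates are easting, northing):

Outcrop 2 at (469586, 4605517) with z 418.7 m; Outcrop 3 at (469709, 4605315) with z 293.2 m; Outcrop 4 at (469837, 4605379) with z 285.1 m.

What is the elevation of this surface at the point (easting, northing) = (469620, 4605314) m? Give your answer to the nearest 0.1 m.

Two edge vectors: Outcrop 2→Outcrop 3 = (123, -202, -125.5), Outcrop 2→Outcrop 4 = (251, -138, -133.6).
Normal n = (Outcrop 2→Outcrop 3) × (Outcrop 2→Outcrop 4) = (9668.2, -15067.7, 33728).
So ∂z/∂easting = −n_x/n_z = −0.286652040 and ∂z/∂northing = −n_y/n_z = 0.446741580.
Intercept c from Outcrop 2: 418.7 + 134607.78 − 2057475.94 = −1922449.46.
At (469620, 4605314): z = −134617.5 + 2057385.3 − 1922449.46 = 318.3 m.

318.3 m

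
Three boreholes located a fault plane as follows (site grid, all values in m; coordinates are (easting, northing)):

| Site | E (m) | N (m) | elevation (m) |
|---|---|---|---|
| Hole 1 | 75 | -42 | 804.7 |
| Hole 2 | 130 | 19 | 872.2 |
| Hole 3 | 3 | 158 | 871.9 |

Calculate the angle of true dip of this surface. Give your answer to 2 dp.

Let the plane be z = a·E + b·N + c.
Hole 2−Hole 1: 55a + 61b = 67.5;  Hole 3−Hole 1: −72a + 200b = 67.2.
Solving gives a = 0.61076, b = 0.55587.
Gradient magnitude |∇z| = √(a² + b²) = √(0.37303 + 0.30899) = 0.82585.
True dip = arctan(0.82585) = 39.55°, dipping toward SW (azimuth ≈ 228°).

39.55°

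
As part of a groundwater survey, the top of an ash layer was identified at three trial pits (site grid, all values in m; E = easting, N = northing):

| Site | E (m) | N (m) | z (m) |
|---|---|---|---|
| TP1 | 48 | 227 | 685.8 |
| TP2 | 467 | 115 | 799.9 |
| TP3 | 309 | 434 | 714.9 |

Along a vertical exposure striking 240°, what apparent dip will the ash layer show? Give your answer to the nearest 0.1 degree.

Two edge vectors: TP1→TP2 = (419, -112, 114.1), TP1→TP3 = (261, 207, 29.1).
Normal n = (TP1→TP2) × (TP1→TP3) = (-26877.9, 17587.2, 115965).
So ∂z/∂E = −n_x/n_z = 0.23178 and ∂z/∂N = −n_y/n_z = −0.15166.
Unit vector along 240° is (sin 240°, cos 240°) = (-0.8660, -0.5000).
Slope in that direction = a·(-0.8660) + b·(-0.5000) = −0.12489.
Apparent dip = arctan|0.12489| = 7.1° (true dip is 15.5°, so apparent ≤ true as expected).

7.1°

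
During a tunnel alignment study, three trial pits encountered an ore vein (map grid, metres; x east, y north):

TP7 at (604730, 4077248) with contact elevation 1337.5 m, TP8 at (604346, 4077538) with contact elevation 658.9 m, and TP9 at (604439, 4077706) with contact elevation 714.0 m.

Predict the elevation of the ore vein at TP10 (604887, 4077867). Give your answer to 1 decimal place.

1276.7 m

Two edge vectors: TP7→TP8 = (-384, 290, -678.6), TP7→TP9 = (-291, 458, -623.5).
Normal n = (TP7→TP8) × (TP7→TP9) = (129983.8, -41951.4, -91482).
So ∂z/∂x = −n_x/n_z = 1.420867493 and ∂z/∂y = −n_y/n_z = −0.458575457.
Intercept c from TP7: 1337.5 − 859241.20 + 1869725.87 = 1011822.17.
At (604887, 4077867): z = 859464.3 − 1870009.7 + 1011822.17 = 1276.7 m.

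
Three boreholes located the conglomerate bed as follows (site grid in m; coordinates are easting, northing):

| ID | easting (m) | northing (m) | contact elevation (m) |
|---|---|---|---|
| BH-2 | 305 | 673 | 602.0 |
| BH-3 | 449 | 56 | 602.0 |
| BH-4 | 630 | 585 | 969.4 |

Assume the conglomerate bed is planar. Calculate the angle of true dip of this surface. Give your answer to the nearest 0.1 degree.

Two edge vectors: BH-2→BH-3 = (144, -617, 0), BH-2→BH-4 = (325, -88, 367.4).
Normal n = (BH-2→BH-3) × (BH-2→BH-4) = (-226685.8, -52905.6, 187853).
So ∂z/∂easting = −n_x/n_z = 1.20672 and ∂z/∂northing = −n_y/n_z = 0.28163.
Gradient magnitude |∇z| = √(a² + b²) = √(1.45617 + 0.07932) = 1.23915.
True dip = arctan(1.23915) = 51.1°, dipping toward WSW (azimuth ≈ 257°).

51.1°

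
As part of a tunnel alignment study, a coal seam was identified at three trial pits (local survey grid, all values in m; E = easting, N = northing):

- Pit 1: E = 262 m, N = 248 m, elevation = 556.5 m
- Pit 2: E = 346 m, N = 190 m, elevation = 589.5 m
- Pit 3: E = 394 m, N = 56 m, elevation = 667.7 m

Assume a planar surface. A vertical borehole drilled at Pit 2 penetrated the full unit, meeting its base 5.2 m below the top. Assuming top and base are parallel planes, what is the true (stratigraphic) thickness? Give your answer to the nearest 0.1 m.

4.5 m

Two edge vectors: Pit 1→Pit 2 = (84, -58, 33), Pit 1→Pit 3 = (132, -192, 111.2).
Normal n = (Pit 1→Pit 2) × (Pit 1→Pit 3) = (-113.6, -4984.8, -8472).
So ∂z/∂E = −n_x/n_z = −0.01341 and ∂z/∂N = −n_y/n_z = −0.58839.
|∇z| = √(a²+b²) = 0.58854, so dip δ = arctan(0.58854) = 30.48°.
True thickness = vertical thickness × cos δ = 5.2 × cos 30.48° = 4.5 m.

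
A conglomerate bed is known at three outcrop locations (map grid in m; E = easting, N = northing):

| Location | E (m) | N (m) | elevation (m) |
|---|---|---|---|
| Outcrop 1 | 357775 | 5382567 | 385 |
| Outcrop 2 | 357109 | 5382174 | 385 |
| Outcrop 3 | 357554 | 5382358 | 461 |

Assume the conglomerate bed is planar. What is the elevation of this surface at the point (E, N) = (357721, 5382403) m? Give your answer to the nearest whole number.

Let the plane be z = a·E + b·N + c.
Outcrop 2−Outcrop 1: −666a − 393b = 0;  Outcrop 3−Outcrop 1: −221a − 209b = 76.
Solving gives a = 0.57064252, b = −0.96704304.
Then c = 385 − a·357775 − b·5382567 = 5001397.35.
At (357721, 5382403): z = 204130.8 − 5205015.4 + 5001397.35 = 512.8 m.

513 m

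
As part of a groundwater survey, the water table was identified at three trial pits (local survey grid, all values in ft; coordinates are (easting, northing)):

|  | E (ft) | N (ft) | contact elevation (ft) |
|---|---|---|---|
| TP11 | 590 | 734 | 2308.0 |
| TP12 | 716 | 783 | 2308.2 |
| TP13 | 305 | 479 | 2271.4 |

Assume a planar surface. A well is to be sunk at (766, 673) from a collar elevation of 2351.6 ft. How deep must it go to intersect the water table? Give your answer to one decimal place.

Two edge vectors: TP11→TP12 = (126, 49, 0.2), TP11→TP13 = (-285, -255, -36.6).
Normal n = (TP11→TP12) × (TP11→TP13) = (-1742.4, 4554.6, -18165).
So ∂z/∂E = −n_x/n_z = −0.09592 and ∂z/∂N = −n_y/n_z = 0.25073.
Intercept c from TP11: 2308 + 56.59 − 184.04 = 2180.55.
At (766, 673): z_contact = −73.48 + 168.74 + 2180.55 = 2275.82 ft.
Depth below ground = 2351.6 − 2275.82 = 75.8 ft.

75.8 ft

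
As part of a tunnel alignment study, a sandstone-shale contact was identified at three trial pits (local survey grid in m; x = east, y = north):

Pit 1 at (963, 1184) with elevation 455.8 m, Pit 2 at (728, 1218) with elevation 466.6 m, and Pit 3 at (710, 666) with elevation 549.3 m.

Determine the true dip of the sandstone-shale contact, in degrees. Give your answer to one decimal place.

9.2°

Two edge vectors: Pit 1→Pit 2 = (-235, 34, 10.8), Pit 1→Pit 3 = (-253, -518, 93.5).
Normal n = (Pit 1→Pit 2) × (Pit 1→Pit 3) = (8773.4, 19240.1, 130332).
So ∂z/∂x = −n_x/n_z = −0.06732 and ∂z/∂y = −n_y/n_z = −0.14762.
Gradient magnitude |∇z| = √(a² + b²) = √(0.00453 + 0.02179) = 0.16225.
True dip = arctan(0.16225) = 9.2°, dipping toward NNE (azimuth ≈ 025°).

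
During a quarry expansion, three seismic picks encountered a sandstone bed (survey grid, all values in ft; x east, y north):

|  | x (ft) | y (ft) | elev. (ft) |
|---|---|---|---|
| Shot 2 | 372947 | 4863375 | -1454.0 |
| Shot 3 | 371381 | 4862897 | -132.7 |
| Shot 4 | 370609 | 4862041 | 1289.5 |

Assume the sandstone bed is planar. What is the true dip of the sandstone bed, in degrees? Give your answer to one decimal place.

Let the plane be z = a·x + b·y + c.
Shot 3−Shot 2: −1566a − 478b = 1321.3;  Shot 4−Shot 2: −2338a − 1334b = 2743.5.
Solving gives a = −0.46447, b = −1.24256.
Gradient magnitude |∇z| = √(a² + b²) = √(0.21573 + 1.54395) = 1.32653.
True dip = arctan(1.32653) = 53.0°, dipping toward NNE (azimuth ≈ 020°).

53.0°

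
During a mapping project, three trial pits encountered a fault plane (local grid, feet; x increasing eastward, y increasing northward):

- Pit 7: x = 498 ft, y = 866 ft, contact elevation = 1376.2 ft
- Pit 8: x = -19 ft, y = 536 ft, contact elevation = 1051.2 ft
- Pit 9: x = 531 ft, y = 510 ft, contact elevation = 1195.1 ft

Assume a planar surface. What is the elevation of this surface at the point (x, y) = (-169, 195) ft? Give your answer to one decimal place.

Let the plane be z = a·x + b·y + c.
Pit 8−Pit 7: −517a − 330b = −325;  Pit 9−Pit 7: 33a − 356b = −181.1.
Solving gives a = 0.28694, b = 0.53531.
Then c = 1376.2 − a·498 − b·866 = 769.73.
At (-169, 195): z = −48.5 + 104.4 + 769.73 = 825.6 ft.

825.6 ft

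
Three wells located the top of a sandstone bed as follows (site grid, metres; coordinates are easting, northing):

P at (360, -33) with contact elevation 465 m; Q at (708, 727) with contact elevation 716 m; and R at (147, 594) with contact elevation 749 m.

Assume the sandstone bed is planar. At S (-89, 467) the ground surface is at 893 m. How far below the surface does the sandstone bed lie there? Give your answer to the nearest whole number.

Two edge vectors: P→Q = (348, 760, 251), P→R = (-213, 627, 284).
Normal n = (P→Q) × (P→R) = (58463, -152295, 380076).
So ∂z/∂easting = −n_x/n_z = −0.15382 and ∂z/∂northing = −n_y/n_z = 0.40070.
Intercept c from P: 465 + 55.37 + 13.22 = 533.60.
At (-89, 467): z_contact = 13.7 + 187.1 + 533.60 = 734.4 m.
Depth below ground = 893 − 734.4 = 159 m.

159 m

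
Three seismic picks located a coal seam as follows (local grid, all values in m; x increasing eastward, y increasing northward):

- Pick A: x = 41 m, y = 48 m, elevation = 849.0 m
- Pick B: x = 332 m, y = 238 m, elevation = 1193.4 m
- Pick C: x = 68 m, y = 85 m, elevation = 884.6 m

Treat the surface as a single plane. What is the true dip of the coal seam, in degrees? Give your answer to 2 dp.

47.13°

Two edge vectors: Pick A→Pick B = (291, 190, 344.4), Pick A→Pick C = (27, 37, 35.6).
Normal n = (Pick A→Pick B) × (Pick A→Pick C) = (-5978.8, -1060.8, 5637).
So ∂z/∂x = −n_x/n_z = 1.06064 and ∂z/∂y = −n_y/n_z = 0.18819.
Gradient magnitude |∇z| = √(a² + b²) = √(1.12495 + 0.03541) = 1.07720.
True dip = arctan(1.07720) = 47.13°, dipping toward W (azimuth ≈ 260°).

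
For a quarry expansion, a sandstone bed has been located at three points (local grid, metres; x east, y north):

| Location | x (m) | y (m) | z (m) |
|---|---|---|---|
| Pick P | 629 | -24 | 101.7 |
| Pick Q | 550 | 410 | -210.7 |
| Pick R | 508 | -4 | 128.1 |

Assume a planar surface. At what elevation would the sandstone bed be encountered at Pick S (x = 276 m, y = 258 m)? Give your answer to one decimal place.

3.6 m

Let the plane be z = a·x + b·y + c.
Pick Q−Pick P: −79a + 434b = −312.4;  Pick R−Pick P: −121a + 20b = 26.4.
Solving gives a = −0.34762, b = −0.78309.
Then c = 101.7 − a·629 − b·-24 = 301.56.
At (276, 258): z = −95.9 − 202.0 + 301.56 = 3.6 m.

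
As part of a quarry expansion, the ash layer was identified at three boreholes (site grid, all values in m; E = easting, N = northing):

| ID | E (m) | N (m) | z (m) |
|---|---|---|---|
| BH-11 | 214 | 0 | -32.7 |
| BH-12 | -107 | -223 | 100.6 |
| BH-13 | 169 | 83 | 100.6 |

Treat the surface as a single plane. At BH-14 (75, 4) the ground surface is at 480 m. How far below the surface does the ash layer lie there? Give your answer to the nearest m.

354 m

Two edge vectors: BH-11→BH-12 = (-321, -223, 133.3), BH-11→BH-13 = (-45, 83, 133.3).
Normal n = (BH-11→BH-12) × (BH-11→BH-13) = (-40789.8, 36790.8, -36678).
So ∂z/∂E = −n_x/n_z = −1.11211 and ∂z/∂N = −n_y/n_z = 1.00308.
Intercept c from BH-11: -32.7 + 237.99 + 0.00 = 205.29.
At (75, 4): z_contact = −83.4 + 4.0 + 205.29 = 125.9 m.
Depth below ground = 480 − 125.9 = 354 m.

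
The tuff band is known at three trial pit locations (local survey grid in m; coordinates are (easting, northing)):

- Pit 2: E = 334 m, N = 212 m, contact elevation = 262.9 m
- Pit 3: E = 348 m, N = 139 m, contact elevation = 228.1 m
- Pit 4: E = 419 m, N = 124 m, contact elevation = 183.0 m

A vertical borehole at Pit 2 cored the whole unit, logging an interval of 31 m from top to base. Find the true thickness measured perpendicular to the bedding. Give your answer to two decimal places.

Let the plane be z = a·E + b·N + c.
Pit 3−Pit 2: 14a − 73b = −34.8;  Pit 4−Pit 2: 85a − 88b = −79.9.
Solving gives a = −0.55707, b = 0.36988.
|∇z| = √(a²+b²) = 0.66868, so dip δ = arctan(0.66868) = 33.77°.
True thickness = vertical thickness × cos δ = 31 × cos 33.77° = 25.77 m.

25.77 m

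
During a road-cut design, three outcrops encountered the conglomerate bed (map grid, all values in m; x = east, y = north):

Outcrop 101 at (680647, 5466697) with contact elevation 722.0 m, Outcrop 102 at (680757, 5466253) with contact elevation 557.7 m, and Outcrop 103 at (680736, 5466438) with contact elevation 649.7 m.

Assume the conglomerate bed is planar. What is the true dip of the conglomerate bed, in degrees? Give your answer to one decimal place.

48.4°

Let the plane be z = a·x + b·y + c.
Outcrop 102−Outcrop 101: 110a − 444b = −164.3;  Outcrop 103−Outcrop 101: 89a − 259b = −72.3.
Solving gives a = 0.94799, b = 0.60491.
Gradient magnitude |∇z| = √(a² + b²) = √(0.89868 + 0.36591) = 1.12454.
True dip = arctan(1.12454) = 48.4°, dipping toward WSW (azimuth ≈ 237°).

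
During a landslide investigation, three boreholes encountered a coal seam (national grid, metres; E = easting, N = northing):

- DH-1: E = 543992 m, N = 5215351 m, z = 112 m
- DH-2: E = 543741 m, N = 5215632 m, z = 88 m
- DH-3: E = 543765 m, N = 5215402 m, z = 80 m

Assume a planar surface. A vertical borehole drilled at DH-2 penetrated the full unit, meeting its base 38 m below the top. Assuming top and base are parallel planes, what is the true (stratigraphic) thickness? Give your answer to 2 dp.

37.52 m

Two edge vectors: DH-1→DH-2 = (-251, 281, -24), DH-1→DH-3 = (-227, 51, -32).
Normal n = (DH-1→DH-2) × (DH-1→DH-3) = (-7768, -2584, 50986).
So ∂z/∂E = −n_x/n_z = 0.15236 and ∂z/∂N = −n_y/n_z = 0.05068.
|∇z| = √(a²+b²) = 0.16056, so dip δ = arctan(0.16056) = 9.12°.
True thickness = vertical thickness × cos δ = 38 × cos 9.12° = 37.52 m.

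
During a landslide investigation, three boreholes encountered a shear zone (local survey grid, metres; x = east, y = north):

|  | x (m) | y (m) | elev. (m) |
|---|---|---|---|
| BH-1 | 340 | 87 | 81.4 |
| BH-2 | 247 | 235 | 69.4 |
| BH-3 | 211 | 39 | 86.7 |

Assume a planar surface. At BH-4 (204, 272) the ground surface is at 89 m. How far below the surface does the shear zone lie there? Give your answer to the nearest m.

22 m

Let the plane be z = a·x + b·y + c.
BH-2−BH-1: −93a + 148b = −12;  BH-3−BH-1: −129a − 48b = 5.3.
Solving gives a = −0.00885, b = −0.08664.
Then c = 81.4 − a·340 − b·87 = 91.95.
At (204, 272): z_contact = −1.8 − 23.6 + 91.95 = 66.6 m.
Depth below ground = 89 − 66.6 = 22 m.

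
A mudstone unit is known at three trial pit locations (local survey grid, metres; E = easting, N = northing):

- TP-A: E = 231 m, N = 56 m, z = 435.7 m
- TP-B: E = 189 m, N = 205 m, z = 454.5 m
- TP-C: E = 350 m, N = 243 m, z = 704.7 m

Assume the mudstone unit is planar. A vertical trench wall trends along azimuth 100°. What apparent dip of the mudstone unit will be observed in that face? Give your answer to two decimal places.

Two edge vectors: TP-A→TP-B = (-42, 149, 18.8), TP-A→TP-C = (119, 187, 269).
Normal n = (TP-A→TP-B) × (TP-A→TP-C) = (36565.4, 13535.2, -25585).
So ∂z/∂E = −n_x/n_z = 1.42917 and ∂z/∂N = −n_y/n_z = 0.52903.
Unit vector along 100° is (sin 100°, cos 100°) = (0.9848, -0.1736).
Slope in that direction = a·(0.9848) + b·(-0.1736) = 1.31560.
Apparent dip = arctan|1.31560| = 52.76° (true dip is 56.7°, so apparent ≤ true as expected).

52.76°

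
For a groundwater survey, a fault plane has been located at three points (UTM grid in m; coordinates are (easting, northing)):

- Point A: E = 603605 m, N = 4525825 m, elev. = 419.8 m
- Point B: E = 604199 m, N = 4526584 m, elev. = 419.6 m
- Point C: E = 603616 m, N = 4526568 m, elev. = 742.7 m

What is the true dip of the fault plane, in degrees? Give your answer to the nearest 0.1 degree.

Let the plane be z = a·E + b·N + c.
Point B−Point A: 594a + 759b = −0.2;  Point C−Point A: 11a + 743b = 322.9.
Solving gives a = −0.56636, b = 0.44297.
Gradient magnitude |∇z| = √(a² + b²) = √(0.32076 + 0.19623) = 0.71902.
True dip = arctan(0.71902) = 35.7°, dipping toward SE (azimuth ≈ 128°).

35.7°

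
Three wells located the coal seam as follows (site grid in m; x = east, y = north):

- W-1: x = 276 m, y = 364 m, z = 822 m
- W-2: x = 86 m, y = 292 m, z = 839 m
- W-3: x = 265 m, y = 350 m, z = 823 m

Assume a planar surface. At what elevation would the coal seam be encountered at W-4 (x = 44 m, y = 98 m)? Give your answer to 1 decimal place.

843.0 m

Let the plane be z = a·x + b·y + c.
W-2−W-1: −190a − 72b = 17;  W-3−W-1: −11a − 14b = 1.
Solving gives a = −0.08887, b = −0.00161.
Then c = 822 − a·276 − b·364 = 847.11.
At (44, 98): z = −3.9 − 0.2 + 847.11 = 843.0 m.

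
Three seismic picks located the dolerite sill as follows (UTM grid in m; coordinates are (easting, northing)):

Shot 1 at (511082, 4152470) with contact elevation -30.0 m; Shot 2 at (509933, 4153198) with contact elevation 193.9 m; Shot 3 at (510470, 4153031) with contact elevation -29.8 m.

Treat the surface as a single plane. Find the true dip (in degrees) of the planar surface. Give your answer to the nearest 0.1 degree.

Two edge vectors: Shot 1→Shot 2 = (-1149, 728, 223.9), Shot 1→Shot 3 = (-612, 561, 0.2).
Normal n = (Shot 1→Shot 2) × (Shot 1→Shot 3) = (-125462.3, -136797, -199053).
So ∂z/∂E = −n_x/n_z = −0.63030 and ∂z/∂N = −n_y/n_z = −0.68724.
Gradient magnitude |∇z| = √(a² + b²) = √(0.39727 + 0.47230) = 0.93251.
True dip = arctan(0.93251) = 43.0°, dipping toward NE (azimuth ≈ 043°).

43.0°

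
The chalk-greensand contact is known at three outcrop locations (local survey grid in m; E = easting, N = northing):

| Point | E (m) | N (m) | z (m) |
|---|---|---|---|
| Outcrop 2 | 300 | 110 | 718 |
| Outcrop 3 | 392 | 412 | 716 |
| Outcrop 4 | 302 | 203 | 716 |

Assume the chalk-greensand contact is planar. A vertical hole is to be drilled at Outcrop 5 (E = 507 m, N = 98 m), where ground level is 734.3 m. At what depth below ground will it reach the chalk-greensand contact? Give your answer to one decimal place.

Let the plane be z = a·E + b·N + c.
Outcrop 3−Outcrop 2: 92a + 302b = −2;  Outcrop 4−Outcrop 2: 2a + 93b = −2.
Solving gives a = 0.05257, b = −0.02264.
Then c = 718 − a·300 − b·110 = 704.72.
At (507, 98): z_contact = 26.65 − 2.22 + 704.72 = 729.15 m.
Depth below ground = 734.3 − 729.15 = 5.1 m.

5.1 m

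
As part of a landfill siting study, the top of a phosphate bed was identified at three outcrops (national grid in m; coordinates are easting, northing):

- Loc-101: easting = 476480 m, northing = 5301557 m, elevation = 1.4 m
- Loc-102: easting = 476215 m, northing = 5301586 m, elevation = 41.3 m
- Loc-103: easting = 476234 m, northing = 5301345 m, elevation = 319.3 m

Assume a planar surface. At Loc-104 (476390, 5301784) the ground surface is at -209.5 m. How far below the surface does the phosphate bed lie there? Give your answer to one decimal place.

30.8 m

Let the plane be z = a·easting + b·northing + c.
Loc-102−Loc-101: −265a + 29b = 39.9;  Loc-103−Loc-101: −246a − 212b = 317.9.
Solving gives a = −0.279209969, b = −1.175539375.
Then c = 1.4 − a·476480 − b·5301557 = 6365228.37.
At (476390, 5301784): z_contact = −133012.84 − 6232455.85 + 6365228.37 = -240.32 m.
Depth below ground = -209.5 − (-240.32) = 30.8 m.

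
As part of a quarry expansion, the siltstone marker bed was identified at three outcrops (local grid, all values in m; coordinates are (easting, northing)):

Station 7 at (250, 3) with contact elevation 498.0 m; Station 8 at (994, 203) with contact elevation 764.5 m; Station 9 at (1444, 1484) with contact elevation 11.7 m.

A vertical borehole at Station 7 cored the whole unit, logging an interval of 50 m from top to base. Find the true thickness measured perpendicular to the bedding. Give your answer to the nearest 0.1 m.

Two edge vectors: Station 7→Station 8 = (744, 200, 266.5), Station 7→Station 9 = (1194, 1481, -486.3).
Normal n = (Station 7→Station 8) × (Station 7→Station 9) = (-491946.5, 680008.2, 863064).
So ∂z/∂E = −n_x/n_z = 0.57000 and ∂z/∂N = −n_y/n_z = −0.78790.
|∇z| = √(a²+b²) = 0.97246, so dip δ = arctan(0.97246) = 44.20°.
True thickness = vertical thickness × cos δ = 50 × cos 44.20° = 35.8 m.

35.8 m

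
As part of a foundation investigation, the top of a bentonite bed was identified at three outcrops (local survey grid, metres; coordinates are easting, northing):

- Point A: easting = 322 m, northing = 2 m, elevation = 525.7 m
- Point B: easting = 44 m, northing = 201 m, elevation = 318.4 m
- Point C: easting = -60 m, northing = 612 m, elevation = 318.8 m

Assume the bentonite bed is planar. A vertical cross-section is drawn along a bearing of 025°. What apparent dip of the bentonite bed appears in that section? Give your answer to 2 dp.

Two edge vectors: Point A→Point B = (-278, 199, -207.3), Point A→Point C = (-382, 610, -206.9).
Normal n = (Point A→Point B) × (Point A→Point C) = (85279.9, 21670.4, -93562).
So ∂z/∂easting = −n_x/n_z = 0.91148 and ∂z/∂northing = −n_y/n_z = 0.23162.
Unit vector along 025° is (sin 25°, cos 25°) = (0.4226, 0.9063).
Slope in that direction = a·(0.4226) + b·(0.9063) = 0.59512.
Apparent dip = arctan|0.59512| = 30.76° (true dip is 43.2°, so apparent ≤ true as expected).

30.76°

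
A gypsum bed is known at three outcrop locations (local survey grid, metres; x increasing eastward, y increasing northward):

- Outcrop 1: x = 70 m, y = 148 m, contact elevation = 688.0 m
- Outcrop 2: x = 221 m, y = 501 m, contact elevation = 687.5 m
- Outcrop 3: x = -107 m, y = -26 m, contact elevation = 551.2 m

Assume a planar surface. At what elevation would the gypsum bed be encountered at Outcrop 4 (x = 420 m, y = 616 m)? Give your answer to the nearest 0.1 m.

887.5 m

Let the plane be z = a·x + b·y + c.
Outcrop 2−Outcrop 1: 151a + 353b = −0.5;  Outcrop 3−Outcrop 1: −177a − 174b = −136.8.
Solving gives a = 1.33613, b = −0.57296.
Then c = 688 − a·70 − b·148 = 679.27.
At (420, 616): z = 561.2 − 352.9 + 679.27 = 887.5 m.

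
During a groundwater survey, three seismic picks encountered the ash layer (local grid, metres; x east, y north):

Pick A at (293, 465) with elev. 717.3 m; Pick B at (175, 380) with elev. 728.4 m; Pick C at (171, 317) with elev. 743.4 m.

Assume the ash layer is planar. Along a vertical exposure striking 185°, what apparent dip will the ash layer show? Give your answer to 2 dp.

13.24°

Two edge vectors: Pick A→Pick B = (-118, -85, 11.1), Pick A→Pick C = (-122, -148, 26.1).
Normal n = (Pick A→Pick B) × (Pick A→Pick C) = (-575.7, 1725.6, 7094).
So ∂z/∂x = −n_x/n_z = 0.08115 and ∂z/∂y = −n_y/n_z = −0.24325.
Unit vector along 185° is (sin 185°, cos 185°) = (-0.0872, -0.9962).
Slope in that direction = a·(-0.0872) + b·(-0.9962) = 0.23525.
Apparent dip = arctan|0.23525| = 13.24° (true dip is 14.4°, so apparent ≤ true as expected).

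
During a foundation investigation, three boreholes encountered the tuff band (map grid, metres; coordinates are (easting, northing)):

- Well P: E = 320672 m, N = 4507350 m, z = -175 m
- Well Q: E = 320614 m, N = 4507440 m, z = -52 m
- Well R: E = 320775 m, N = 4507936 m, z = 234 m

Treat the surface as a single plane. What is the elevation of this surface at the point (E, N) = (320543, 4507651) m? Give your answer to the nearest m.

183 m

Let the plane be z = a·E + b·N + c.
Well Q−Well P: −58a + 90b = 123;  Well R−Well P: 103a + 586b = 409.
Solving gives a = −0.81529428, b = 0.84125480.
Then c = -175 − a·320672 − b·4507350 = −3530562.76.
At (320543, 4507651): z = −261336.9 + 3792083.0 − 3530562.76 = 183.4 m.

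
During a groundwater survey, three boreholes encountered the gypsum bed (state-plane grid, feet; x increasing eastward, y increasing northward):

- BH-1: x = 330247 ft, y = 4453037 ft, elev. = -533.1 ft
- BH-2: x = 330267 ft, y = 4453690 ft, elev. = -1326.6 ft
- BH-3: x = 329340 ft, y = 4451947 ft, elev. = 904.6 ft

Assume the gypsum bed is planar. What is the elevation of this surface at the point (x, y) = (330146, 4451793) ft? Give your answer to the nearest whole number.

Let the plane be z = a·x + b·y + c.
BH-2−BH-1: 20a + 653b = −793.5;  BH-3−BH-1: −907a − 1090b = 1437.7.
Solving gives a = −0.12954751, b = −1.21119303.
Then c = -533.1 − a·330247 − b·4453037 = 5435736.96.
At (330146, 4451793): z = −42769.6 − 5391980.7 + 5435736.96 = 986.7 ft.

987 ft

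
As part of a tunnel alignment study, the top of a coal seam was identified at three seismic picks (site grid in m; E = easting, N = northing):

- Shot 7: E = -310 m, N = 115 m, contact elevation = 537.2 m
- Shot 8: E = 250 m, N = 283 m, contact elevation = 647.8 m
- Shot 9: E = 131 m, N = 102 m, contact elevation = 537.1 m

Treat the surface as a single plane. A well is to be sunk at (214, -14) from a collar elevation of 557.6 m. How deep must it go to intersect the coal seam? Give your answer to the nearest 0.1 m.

88.7 m

Two edge vectors: Shot 7→Shot 8 = (560, 168, 110.6), Shot 7→Shot 9 = (441, -13, -0.1).
Normal n = (Shot 7→Shot 8) × (Shot 7→Shot 9) = (1421, 48830.6, -81368).
So ∂z/∂E = −n_x/n_z = 0.01746 and ∂z/∂N = −n_y/n_z = 0.60012.
Intercept c from Shot 7: 537.2 + 5.41 − 69.01 = 473.60.
At (214, -14): z_contact = 3.74 − 8.40 + 473.60 = 468.94 m.
Depth below ground = 557.6 − 468.94 = 88.7 m.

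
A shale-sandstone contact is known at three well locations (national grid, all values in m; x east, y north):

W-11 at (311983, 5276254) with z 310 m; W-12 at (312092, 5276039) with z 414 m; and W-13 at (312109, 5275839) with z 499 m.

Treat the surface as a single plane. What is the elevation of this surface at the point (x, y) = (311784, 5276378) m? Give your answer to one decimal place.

Let the plane be z = a·x + b·y + c.
W-12−W-11: 109a − 215b = 104;  W-13−W-11: 126a − 415b = 189.
Solving gives a = 0.139156793, b = −0.413171673.
Then c = 310 − a·311983 − b·5276254 = 2136894.14.
At (311784, 5276378): z = 43386.9 − 2180049.9 + 2136894.14 = 231.1 m.

231.1 m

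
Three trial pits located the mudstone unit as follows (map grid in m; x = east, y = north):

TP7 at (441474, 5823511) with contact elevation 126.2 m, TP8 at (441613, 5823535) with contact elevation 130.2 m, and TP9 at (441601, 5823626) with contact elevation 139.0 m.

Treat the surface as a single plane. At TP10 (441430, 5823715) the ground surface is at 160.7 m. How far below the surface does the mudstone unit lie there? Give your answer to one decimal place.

15.0 m

Two edge vectors: TP7→TP8 = (139, 24, 4), TP7→TP9 = (127, 115, 12.8).
Normal n = (TP7→TP8) × (TP7→TP9) = (-152.8, -1271.2, 12937).
So ∂z/∂x = −n_x/n_z = 0.011811084 and ∂z/∂y = −n_y/n_z = 0.098260802.
Intercept c from TP7: 126.2 − 5214.29 − 572222.86 = −577310.95.
At (441430, 5823715): z_contact = 5213.77 + 572242.91 − 577310.95 = 145.73 m.
Depth below ground = 160.7 − 145.73 = 15.0 m.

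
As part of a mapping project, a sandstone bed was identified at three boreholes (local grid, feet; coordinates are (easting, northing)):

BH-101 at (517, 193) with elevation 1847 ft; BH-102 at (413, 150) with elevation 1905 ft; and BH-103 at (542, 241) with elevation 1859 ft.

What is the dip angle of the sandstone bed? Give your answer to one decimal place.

Two edge vectors: BH-101→BH-102 = (-104, -43, 58), BH-101→BH-103 = (25, 48, 12).
Normal n = (BH-101→BH-102) × (BH-101→BH-103) = (-3300, 2698, -3917).
So ∂z/∂E = −n_x/n_z = −0.84248 and ∂z/∂N = −n_y/n_z = 0.68879.
Gradient magnitude |∇z| = √(a² + b²) = √(0.70978 + 0.47444) = 1.08821.
True dip = arctan(1.08821) = 47.4°, dipping toward SE (azimuth ≈ 129°).

47.4°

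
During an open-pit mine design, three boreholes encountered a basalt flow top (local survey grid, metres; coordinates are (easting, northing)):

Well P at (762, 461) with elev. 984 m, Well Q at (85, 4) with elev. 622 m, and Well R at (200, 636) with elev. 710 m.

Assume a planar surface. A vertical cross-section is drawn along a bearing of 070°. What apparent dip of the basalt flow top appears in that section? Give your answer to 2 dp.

Two edge vectors: Well P→Well Q = (-677, -457, -362), Well P→Well R = (-562, 175, -274).
Normal n = (Well P→Well Q) × (Well P→Well R) = (188568, 17946, -375309).
So ∂z/∂E = −n_x/n_z = 0.50243 and ∂z/∂N = −n_y/n_z = 0.04782.
Unit vector along 070° is (sin 70°, cos 70°) = (0.9397, 0.3420).
Slope in that direction = a·(0.9397) + b·(0.3420) = 0.48849.
Apparent dip = arctan|0.48849| = 26.03° (true dip is 26.8°, so apparent ≤ true as expected).

26.03°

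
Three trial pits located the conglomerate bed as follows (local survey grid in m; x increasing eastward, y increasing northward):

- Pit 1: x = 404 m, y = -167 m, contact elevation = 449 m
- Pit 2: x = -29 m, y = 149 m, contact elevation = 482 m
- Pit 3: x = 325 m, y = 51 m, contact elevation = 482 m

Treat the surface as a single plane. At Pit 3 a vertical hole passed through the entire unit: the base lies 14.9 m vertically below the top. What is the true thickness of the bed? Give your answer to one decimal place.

14.7 m

Two edge vectors: Pit 1→Pit 2 = (-433, 316, 33), Pit 1→Pit 3 = (-79, 218, 33).
Normal n = (Pit 1→Pit 2) × (Pit 1→Pit 3) = (3234, 11682, -69430).
So ∂z/∂x = −n_x/n_z = 0.04658 and ∂z/∂y = −n_y/n_z = 0.16826.
|∇z| = √(a²+b²) = 0.17458, so dip δ = arctan(0.17458) = 9.90°.
True thickness = vertical thickness × cos δ = 14.9 × cos 9.90° = 14.7 m.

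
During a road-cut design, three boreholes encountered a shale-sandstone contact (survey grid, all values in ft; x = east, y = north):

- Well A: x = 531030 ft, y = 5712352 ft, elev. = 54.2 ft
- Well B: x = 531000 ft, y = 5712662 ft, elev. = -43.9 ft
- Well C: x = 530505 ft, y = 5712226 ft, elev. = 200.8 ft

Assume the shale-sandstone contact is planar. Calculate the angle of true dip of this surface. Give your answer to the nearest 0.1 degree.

Let the plane be z = a·x + b·y + c.
Well B−Well A: −30a + 310b = −98.1;  Well C−Well A: −525a − 126b = 146.6.
Solving gives a = −0.19868, b = −0.33568.
Gradient magnitude |∇z| = √(a² + b²) = √(0.03947 + 0.11268) = 0.39007.
True dip = arctan(0.39007) = 21.3°, dipping toward NNE (azimuth ≈ 031°).

21.3°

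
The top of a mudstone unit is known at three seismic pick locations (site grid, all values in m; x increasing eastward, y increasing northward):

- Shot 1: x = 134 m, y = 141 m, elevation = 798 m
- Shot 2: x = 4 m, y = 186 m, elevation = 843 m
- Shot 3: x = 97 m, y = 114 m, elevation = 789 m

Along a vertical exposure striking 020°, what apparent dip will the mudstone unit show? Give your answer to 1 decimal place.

24.8°

Two edge vectors: Shot 1→Shot 2 = (-130, 45, 45), Shot 1→Shot 3 = (-37, -27, -9).
Normal n = (Shot 1→Shot 2) × (Shot 1→Shot 3) = (810, -2835, 5175).
So ∂z/∂x = −n_x/n_z = −0.15652 and ∂z/∂y = −n_y/n_z = 0.54783.
Unit vector along 020° is (sin 20°, cos 20°) = (0.3420, 0.9397).
Slope in that direction = a·(0.3420) + b·(0.9397) = 0.46125.
Apparent dip = arctan|0.46125| = 24.8° (true dip is 29.7°, so apparent ≤ true as expected).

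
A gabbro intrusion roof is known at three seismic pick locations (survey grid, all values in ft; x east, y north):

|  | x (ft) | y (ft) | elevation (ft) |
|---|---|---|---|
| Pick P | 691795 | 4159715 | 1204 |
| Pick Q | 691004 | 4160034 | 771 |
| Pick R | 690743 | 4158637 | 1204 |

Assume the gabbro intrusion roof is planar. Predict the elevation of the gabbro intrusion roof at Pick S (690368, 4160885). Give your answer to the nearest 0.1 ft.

Let the plane be z = a·x + b·y + c.
Pick Q−Pick P: −791a + 319b = −433;  Pick R−Pick P: −1052a − 1078b = 0.
Solving gives a = 0.392812841, b = −0.383338691.
Then c = 1204 − a·691795 − b·4159715 = 1324037.74.
At (690368, 4160885): z = 271185.4 − 1595028.2 + 1324037.74 = 194.9 ft.

194.9 ft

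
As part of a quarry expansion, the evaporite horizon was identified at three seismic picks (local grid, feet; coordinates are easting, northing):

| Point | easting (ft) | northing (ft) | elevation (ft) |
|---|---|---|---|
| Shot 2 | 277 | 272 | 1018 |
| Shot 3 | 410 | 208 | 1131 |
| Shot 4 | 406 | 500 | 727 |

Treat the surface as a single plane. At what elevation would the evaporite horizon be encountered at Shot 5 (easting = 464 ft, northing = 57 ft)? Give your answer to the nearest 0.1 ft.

1349.5 ft

Let the plane be z = a·easting + b·northing + c.
Shot 3−Shot 2: 133a − 64b = 113;  Shot 4−Shot 2: 129a + 228b = −291.
Solving gives a = 0.18507, b = −1.38103.
Then c = 1018 − a·277 − b·272 = 1342.37.
At (464, 57): z = 85.9 − 78.7 + 1342.37 = 1349.5 ft.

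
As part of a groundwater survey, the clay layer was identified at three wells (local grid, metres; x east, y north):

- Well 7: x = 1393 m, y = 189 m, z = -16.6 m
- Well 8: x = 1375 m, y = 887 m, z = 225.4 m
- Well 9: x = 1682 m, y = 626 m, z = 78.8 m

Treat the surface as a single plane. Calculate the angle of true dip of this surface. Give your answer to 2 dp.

Two edge vectors: Well 7→Well 8 = (-18, 698, 242), Well 7→Well 9 = (289, 437, 95.4).
Normal n = (Well 7→Well 8) × (Well 7→Well 9) = (-39164.8, 71655.2, -209588).
So ∂z/∂x = −n_x/n_z = −0.18687 and ∂z/∂y = −n_y/n_z = 0.34189.
Gradient magnitude |∇z| = √(a² + b²) = √(0.03492 + 0.11689) = 0.38962.
True dip = arctan(0.38962) = 21.29°, dipping toward SSE (azimuth ≈ 151°).

21.29°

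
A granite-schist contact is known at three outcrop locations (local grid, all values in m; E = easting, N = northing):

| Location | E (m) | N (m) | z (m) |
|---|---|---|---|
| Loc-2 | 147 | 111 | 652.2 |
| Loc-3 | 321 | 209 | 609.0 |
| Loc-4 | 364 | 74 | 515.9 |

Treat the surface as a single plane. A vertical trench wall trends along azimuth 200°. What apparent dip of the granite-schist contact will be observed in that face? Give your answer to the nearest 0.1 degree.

Two edge vectors: Loc-2→Loc-3 = (174, 98, -43.2), Loc-2→Loc-4 = (217, -37, -136.3).
Normal n = (Loc-2→Loc-3) × (Loc-2→Loc-4) = (-14955.8, 14341.8, -27704).
So ∂z/∂E = −n_x/n_z = −0.53984 and ∂z/∂N = −n_y/n_z = 0.51768.
Unit vector along 200° is (sin 200°, cos 200°) = (-0.3420, -0.9397).
Slope in that direction = a·(-0.3420) + b·(-0.9397) = −0.30182.
Apparent dip = arctan|0.30182| = 16.8° (true dip is 36.8°, so apparent ≤ true as expected).

16.8°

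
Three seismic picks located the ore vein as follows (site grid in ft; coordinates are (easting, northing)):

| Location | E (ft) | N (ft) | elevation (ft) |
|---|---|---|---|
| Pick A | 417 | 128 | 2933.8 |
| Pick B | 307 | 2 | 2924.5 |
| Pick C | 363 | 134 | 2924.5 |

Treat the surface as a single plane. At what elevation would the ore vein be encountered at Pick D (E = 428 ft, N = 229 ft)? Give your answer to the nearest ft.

Let the plane be z = a·E + b·N + c.
Pick B−Pick A: −110a − 126b = −9.3;  Pick C−Pick A: −54a + 6b = −9.3.
Solving gives a = 0.16447, b = −0.06977.
Then c = 2933.8 − a·417 − b·128 = 2874.15.
At (428, 229): z = 70.4 − 16.0 + 2874.15 = 2928.6 ft.

2929 ft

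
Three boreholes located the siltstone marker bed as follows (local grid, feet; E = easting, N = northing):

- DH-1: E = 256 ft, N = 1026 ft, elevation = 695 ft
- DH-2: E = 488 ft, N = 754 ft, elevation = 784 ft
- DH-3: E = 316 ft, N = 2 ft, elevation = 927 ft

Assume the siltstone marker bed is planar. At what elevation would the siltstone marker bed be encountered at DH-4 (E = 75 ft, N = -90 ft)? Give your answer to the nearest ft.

Let the plane be z = a·E + b·N + c.
DH-2−DH-1: 232a − 272b = 89;  DH-3−DH-1: 60a − 1024b = 232.
Solving gives a = 0.12670, b = −0.21914.
Then c = 695 − a·256 − b·1026 = 887.40.
At (75, -90): z = 9.5 + 19.7 + 887.40 = 916.6 ft.

917 ft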